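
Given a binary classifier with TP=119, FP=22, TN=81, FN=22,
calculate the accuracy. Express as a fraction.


Accuracy = (TP + TN) / (TP + TN + FP + FN) = (119 + 81) / 244 = 50/61.

50/61


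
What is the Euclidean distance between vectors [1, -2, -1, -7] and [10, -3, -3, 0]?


d = sqrt(sum of squared differences). (1-10)^2=81, (-2--3)^2=1, (-1--3)^2=4, (-7-0)^2=49. Sum = 135.

sqrt(135)


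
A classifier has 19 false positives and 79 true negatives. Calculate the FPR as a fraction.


FPR = FP / (FP + TN) = 19 / 98 = 19/98.

19/98


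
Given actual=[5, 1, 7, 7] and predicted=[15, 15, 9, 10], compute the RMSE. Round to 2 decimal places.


MSE = 77.2500. RMSE = sqrt(77.2500) = 8.79.

8.79


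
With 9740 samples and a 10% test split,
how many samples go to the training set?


Test set = 9740 * 10% = 974. Training set = 9740 - 974 = 8766.

8766


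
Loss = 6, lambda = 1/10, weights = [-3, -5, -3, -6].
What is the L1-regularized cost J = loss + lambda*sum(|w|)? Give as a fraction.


L1 norm = sum(|w|) = 17. J = 6 + 1/10 * 17 = 77/10.

77/10


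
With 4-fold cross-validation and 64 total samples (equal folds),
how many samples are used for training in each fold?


Each validation fold has 64/4 = 16 samples. Training set = 64 - 16 = 48.

48


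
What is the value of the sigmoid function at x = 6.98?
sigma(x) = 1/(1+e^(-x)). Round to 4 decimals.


sigma(6.98) = 1/(1+e^(-6.98)) = 1/(1+0.000930) = 1/1.000930 = 0.9991.

0.9991


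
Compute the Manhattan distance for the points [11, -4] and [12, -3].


d = sum of absolute differences: |11-12|=1 + |-4--3|=1 = 2.

2


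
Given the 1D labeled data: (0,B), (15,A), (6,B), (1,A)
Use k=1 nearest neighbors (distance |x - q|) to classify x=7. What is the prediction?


Distances: |0-7|=7, |15-7|=8, |6-7|=1, |1-7|=6. 1 nearest: (6,B). Counts: {'B': 1}. Majority class: B.

B


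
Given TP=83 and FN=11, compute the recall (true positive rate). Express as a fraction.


Recall = TP / (TP + FN) = 83 / 94 = 83/94.

83/94


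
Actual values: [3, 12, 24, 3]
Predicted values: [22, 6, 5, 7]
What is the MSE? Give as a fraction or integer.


MSE = (1/4) * ((3-22)^2=361 + (12-6)^2=36 + (24-5)^2=361 + (3-7)^2=16). Sum = 774. MSE = 387/2.

387/2


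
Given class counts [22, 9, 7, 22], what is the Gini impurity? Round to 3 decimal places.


Total = 60. Proportions: 22/60, 9/60, 7/60, 22/60. sum(p_i^2) = 0.3050. Gini = 1 - 0.3050 = 0.6950, which rounds to 0.695.

0.695


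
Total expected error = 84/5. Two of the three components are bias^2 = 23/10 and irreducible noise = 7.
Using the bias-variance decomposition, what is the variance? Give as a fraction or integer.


Total error = bias^2 + variance + irreducible noise. So variance = 84/5 - 23/10 - 7 = 15/2.

15/2


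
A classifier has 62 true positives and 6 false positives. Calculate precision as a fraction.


Precision = TP / (TP + FP) = 62 / 68 = 31/34.

31/34


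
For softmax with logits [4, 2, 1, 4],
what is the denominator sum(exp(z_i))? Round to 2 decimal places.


Denom = e^4=54.5982 + e^2=7.3891 + e^1=2.7183 + e^4=54.5982. Sum = 119.3038, which rounds to 119.30.

119.30


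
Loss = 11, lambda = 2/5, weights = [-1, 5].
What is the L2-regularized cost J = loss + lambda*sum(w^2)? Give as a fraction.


L2 sq norm = sum(w^2) = 26. J = 11 + 2/5 * 26 = 107/5.

107/5


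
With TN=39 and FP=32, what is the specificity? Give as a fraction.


Specificity = TN / (TN + FP) = 39 / 71 = 39/71.

39/71


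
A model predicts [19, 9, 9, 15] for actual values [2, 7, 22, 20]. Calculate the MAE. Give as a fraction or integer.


MAE = (1/4) * (|2-19|=17 + |7-9|=2 + |22-9|=13 + |20-15|=5). Sum = 37. MAE = 37/4.

37/4


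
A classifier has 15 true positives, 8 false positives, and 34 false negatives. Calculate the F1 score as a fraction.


Precision = 15/23 = 15/23. Recall = 15/49 = 15/49. F1 = 2*P*R/(P+R) = 5/12.

5/12


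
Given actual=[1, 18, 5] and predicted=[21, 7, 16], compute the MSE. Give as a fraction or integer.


MSE = (1/3) * ((1-21)^2=400 + (18-7)^2=121 + (5-16)^2=121). Sum = 642. MSE = 214.

214


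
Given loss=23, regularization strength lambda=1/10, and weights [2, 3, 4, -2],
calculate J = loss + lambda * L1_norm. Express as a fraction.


L1 norm = sum(|w|) = 11. J = 23 + 1/10 * 11 = 241/10.

241/10


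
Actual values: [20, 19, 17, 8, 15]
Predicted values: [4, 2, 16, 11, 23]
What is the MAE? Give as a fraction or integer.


MAE = (1/5) * (|20-4|=16 + |19-2|=17 + |17-16|=1 + |8-11|=3 + |15-23|=8). Sum = 45. MAE = 9.

9


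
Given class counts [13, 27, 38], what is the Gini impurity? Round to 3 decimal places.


Total = 78. Proportions: 13/78, 27/78, 38/78. sum(p_i^2) = 0.3849. Gini = 1 - 0.3849 = 0.6151, which rounds to 0.615.

0.615


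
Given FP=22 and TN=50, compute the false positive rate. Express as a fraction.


FPR = FP / (FP + TN) = 22 / 72 = 11/36.

11/36


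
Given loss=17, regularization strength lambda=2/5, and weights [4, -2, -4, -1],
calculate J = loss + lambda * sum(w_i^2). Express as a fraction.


L2 sq norm = sum(w^2) = 37. J = 17 + 2/5 * 37 = 159/5.

159/5


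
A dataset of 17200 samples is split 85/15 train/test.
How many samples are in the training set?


Test set = 17200 * 15% = 2580. Training set = 17200 - 2580 = 14620.

14620


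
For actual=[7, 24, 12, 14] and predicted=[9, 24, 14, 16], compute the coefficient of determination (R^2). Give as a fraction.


Mean(y) = 57/4. SS_res = 12. SS_tot = 611/4. R^2 = 1 - 12/(611/4) = 563/611.

563/611


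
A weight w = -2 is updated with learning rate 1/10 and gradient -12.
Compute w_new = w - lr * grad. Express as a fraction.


w_new = -2 - 1/10 * -12 = -2 - -6/5 = -4/5.

-4/5


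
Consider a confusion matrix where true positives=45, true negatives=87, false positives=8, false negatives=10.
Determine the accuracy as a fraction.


Accuracy = (TP + TN) / (TP + TN + FP + FN) = (45 + 87) / 150 = 22/25.

22/25


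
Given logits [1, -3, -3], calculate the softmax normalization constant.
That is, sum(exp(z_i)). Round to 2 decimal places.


Denom = e^1=2.7183 + e^-3=0.0498 + e^-3=0.0498. Sum = 2.8179, which rounds to 2.82.

2.82


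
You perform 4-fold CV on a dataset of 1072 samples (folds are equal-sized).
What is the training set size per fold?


Each validation fold has 1072/4 = 268 samples. Training set = 1072 - 268 = 804.

804


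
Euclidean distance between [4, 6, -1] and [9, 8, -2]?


d = sqrt(sum of squared differences). (4-9)^2=25, (6-8)^2=4, (-1--2)^2=1. Sum = 30.

sqrt(30)


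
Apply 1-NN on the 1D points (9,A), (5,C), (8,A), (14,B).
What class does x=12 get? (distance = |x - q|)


Distances: |9-12|=3, |5-12|=7, |8-12|=4, |14-12|=2. 1 nearest: (14,B). Counts: {'B': 1}. Majority class: B.

B


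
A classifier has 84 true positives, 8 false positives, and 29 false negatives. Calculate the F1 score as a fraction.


Precision = 84/92 = 21/23. Recall = 84/113 = 84/113. F1 = 2*P*R/(P+R) = 168/205.

168/205


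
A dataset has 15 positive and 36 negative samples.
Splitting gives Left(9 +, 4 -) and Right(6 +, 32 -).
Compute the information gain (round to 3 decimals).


H(parent) = 0.8740. H(left) = 0.8905, H(right) = 0.6292. Weighted = (13/51)*0.8905 + (38/51)*0.6292 = 0.6958. IG = 0.8740 - 0.6958 = 0.1782, which rounds to 0.178.

0.178


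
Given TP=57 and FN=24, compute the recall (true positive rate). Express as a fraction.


Recall = TP / (TP + FN) = 57 / 81 = 19/27.

19/27


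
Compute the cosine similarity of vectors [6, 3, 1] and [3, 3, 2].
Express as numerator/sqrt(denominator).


dot = 29. |a|^2 = 46, |b|^2 = 22. cos = 29/sqrt(1012).

29/sqrt(1012)


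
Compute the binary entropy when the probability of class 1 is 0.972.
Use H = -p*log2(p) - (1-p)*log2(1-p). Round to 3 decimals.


H = -0.972*log2(0.972) - 0.028*log2(0.028) = 0.184.

0.184


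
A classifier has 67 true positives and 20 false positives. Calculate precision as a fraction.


Precision = TP / (TP + FP) = 67 / 87 = 67/87.

67/87


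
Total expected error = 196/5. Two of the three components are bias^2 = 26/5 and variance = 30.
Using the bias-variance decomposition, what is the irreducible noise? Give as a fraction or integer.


Total error = bias^2 + variance + irreducible noise. So irreducible noise = 196/5 - 26/5 - 30 = 4.

4


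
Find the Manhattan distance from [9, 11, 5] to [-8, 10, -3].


d = sum of absolute differences: |9--8|=17 + |11-10|=1 + |5--3|=8 = 26.

26


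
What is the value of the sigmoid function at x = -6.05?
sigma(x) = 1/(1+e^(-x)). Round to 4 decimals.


sigma(-6.05) = 1/(1+e^(6.05)) = 1/(1+424.113030) = 1/425.113030 = 0.0024.

0.0024


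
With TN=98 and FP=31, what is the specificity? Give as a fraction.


Specificity = TN / (TN + FP) = 98 / 129 = 98/129.

98/129


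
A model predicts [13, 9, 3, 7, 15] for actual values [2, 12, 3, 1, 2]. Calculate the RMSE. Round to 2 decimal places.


MSE = 67.0000. RMSE = sqrt(67.0000) = 8.19.

8.19


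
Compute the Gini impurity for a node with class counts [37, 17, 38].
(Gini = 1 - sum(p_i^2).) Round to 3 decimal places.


Total = 92. Proportions: 37/92, 17/92, 38/92. sum(p_i^2) = 0.3665. Gini = 1 - 0.3665 = 0.6335, which rounds to 0.634.

0.634


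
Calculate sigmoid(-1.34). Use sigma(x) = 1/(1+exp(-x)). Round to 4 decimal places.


sigma(-1.34) = 1/(1+e^(1.34)) = 1/(1+3.819044) = 1/4.819044 = 0.2075.

0.2075


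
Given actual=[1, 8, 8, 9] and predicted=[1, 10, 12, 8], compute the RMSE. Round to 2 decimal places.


MSE = 5.2500. RMSE = sqrt(5.2500) = 2.29.

2.29


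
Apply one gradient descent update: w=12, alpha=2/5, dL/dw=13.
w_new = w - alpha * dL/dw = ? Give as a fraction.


w_new = 12 - 2/5 * 13 = 12 - 26/5 = 34/5.

34/5


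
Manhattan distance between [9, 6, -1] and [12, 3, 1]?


d = sum of absolute differences: |9-12|=3 + |6-3|=3 + |-1-1|=2 = 8.

8


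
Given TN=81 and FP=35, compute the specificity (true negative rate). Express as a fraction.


Specificity = TN / (TN + FP) = 81 / 116 = 81/116.

81/116


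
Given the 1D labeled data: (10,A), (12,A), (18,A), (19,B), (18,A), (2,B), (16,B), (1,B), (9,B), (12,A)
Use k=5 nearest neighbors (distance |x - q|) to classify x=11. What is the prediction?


Distances: |10-11|=1, |12-11|=1, |18-11|=7, |19-11|=8, |18-11|=7, |2-11|=9, |16-11|=5, |1-11|=10, |9-11|=2, |12-11|=1. 5 nearest: (10,A), (12,A), (12,A), (9,B), (16,B). Counts: {'A': 3, 'B': 2}. Majority class: A.

A


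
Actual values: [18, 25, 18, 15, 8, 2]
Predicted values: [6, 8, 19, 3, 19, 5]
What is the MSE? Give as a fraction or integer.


MSE = (1/6) * ((18-6)^2=144 + (25-8)^2=289 + (18-19)^2=1 + (15-3)^2=144 + (8-19)^2=121 + (2-5)^2=9). Sum = 708. MSE = 118.

118


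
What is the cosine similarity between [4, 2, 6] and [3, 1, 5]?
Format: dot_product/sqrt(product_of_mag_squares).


dot = 44. |a|^2 = 56, |b|^2 = 35. cos = 44/sqrt(1960).

44/sqrt(1960)


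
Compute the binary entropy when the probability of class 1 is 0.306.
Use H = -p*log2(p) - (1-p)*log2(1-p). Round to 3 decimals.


H = -0.306*log2(0.306) - 0.694*log2(0.694) = 0.889.

0.889


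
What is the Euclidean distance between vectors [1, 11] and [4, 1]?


d = sqrt(sum of squared differences). (1-4)^2=9, (11-1)^2=100. Sum = 109.

sqrt(109)


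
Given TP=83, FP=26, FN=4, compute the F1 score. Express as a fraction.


Precision = 83/109 = 83/109. Recall = 83/87 = 83/87. F1 = 2*P*R/(P+R) = 83/98.

83/98


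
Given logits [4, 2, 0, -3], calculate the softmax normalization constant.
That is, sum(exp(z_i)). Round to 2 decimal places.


Denom = e^4=54.5982 + e^2=7.3891 + e^0=1.0000 + e^-3=0.0498. Sum = 63.0371, which rounds to 63.04.

63.04


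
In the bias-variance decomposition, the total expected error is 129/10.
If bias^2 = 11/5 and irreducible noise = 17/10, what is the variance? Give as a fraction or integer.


Total error = bias^2 + variance + irreducible noise. So variance = 129/10 - 11/5 - 17/10 = 9.

9


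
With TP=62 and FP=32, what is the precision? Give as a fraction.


Precision = TP / (TP + FP) = 62 / 94 = 31/47.

31/47


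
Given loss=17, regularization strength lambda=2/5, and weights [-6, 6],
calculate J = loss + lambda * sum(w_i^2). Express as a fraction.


L2 sq norm = sum(w^2) = 72. J = 17 + 2/5 * 72 = 229/5.

229/5


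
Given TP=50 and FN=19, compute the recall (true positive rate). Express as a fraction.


Recall = TP / (TP + FN) = 50 / 69 = 50/69.

50/69


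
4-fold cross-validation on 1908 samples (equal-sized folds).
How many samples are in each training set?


Each validation fold has 1908/4 = 477 samples. Training set = 1908 - 477 = 1431.

1431


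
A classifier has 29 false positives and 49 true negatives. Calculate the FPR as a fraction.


FPR = FP / (FP + TN) = 29 / 78 = 29/78.

29/78


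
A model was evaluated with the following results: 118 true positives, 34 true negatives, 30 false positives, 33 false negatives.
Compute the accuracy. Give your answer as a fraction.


Accuracy = (TP + TN) / (TP + TN + FP + FN) = (118 + 34) / 215 = 152/215.

152/215


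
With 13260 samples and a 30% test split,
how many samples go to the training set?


Test set = 13260 * 30% = 3978. Training set = 13260 - 3978 = 9282.

9282


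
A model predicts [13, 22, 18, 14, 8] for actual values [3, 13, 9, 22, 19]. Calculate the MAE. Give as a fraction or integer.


MAE = (1/5) * (|3-13|=10 + |13-22|=9 + |9-18|=9 + |22-14|=8 + |19-8|=11). Sum = 47. MAE = 47/5.

47/5


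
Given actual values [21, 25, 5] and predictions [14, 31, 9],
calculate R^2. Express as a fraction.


Mean(y) = 17. SS_res = 101. SS_tot = 224. R^2 = 1 - 101/(224) = 123/224.

123/224


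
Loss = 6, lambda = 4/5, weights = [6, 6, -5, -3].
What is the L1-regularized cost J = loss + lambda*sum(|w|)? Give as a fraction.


L1 norm = sum(|w|) = 20. J = 6 + 4/5 * 20 = 22.

22


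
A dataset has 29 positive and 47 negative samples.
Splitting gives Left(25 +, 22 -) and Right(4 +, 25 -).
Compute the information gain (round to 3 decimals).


H(parent) = 0.9591. H(left) = 0.9971, H(right) = 0.5788. Weighted = (47/76)*0.9971 + (29/76)*0.5788 = 0.8375. IG = 0.9591 - 0.8375 = 0.1216, which rounds to 0.122.

0.122


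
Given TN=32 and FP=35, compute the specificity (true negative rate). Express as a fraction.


Specificity = TN / (TN + FP) = 32 / 67 = 32/67.

32/67


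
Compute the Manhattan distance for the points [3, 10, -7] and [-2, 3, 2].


d = sum of absolute differences: |3--2|=5 + |10-3|=7 + |-7-2|=9 = 21.

21


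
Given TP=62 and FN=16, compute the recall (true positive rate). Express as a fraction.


Recall = TP / (TP + FN) = 62 / 78 = 31/39.

31/39


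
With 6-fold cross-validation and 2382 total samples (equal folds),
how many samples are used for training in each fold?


Each validation fold has 2382/6 = 397 samples. Training set = 2382 - 397 = 1985.

1985


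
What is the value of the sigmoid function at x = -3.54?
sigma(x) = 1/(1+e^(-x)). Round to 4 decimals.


sigma(-3.54) = 1/(1+e^(3.54)) = 1/(1+34.466919) = 1/35.466919 = 0.0282.

0.0282


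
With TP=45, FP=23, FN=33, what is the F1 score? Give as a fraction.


Precision = 45/68 = 45/68. Recall = 45/78 = 15/26. F1 = 2*P*R/(P+R) = 45/73.

45/73


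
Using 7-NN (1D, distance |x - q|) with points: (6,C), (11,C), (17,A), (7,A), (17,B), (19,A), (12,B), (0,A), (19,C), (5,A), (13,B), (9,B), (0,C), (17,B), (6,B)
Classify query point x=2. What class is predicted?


Distances: |6-2|=4, |11-2|=9, |17-2|=15, |7-2|=5, |17-2|=15, |19-2|=17, |12-2|=10, |0-2|=2, |19-2|=17, |5-2|=3, |13-2|=11, |9-2|=7, |0-2|=2, |17-2|=15, |6-2|=4. 7 nearest: (0,A), (0,C), (5,A), (6,B), (6,C), (7,A), (9,B). Counts: {'A': 3, 'C': 2, 'B': 2}. Majority class: A.

A


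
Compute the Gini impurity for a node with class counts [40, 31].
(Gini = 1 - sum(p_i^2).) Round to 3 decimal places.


Total = 71. Proportions: 40/71, 31/71. sum(p_i^2) = 0.5080. Gini = 1 - 0.5080 = 0.4920, which rounds to 0.492.

0.492


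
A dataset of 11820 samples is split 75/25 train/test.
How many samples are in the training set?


Test set = 11820 * 25% = 2955. Training set = 11820 - 2955 = 8865.

8865


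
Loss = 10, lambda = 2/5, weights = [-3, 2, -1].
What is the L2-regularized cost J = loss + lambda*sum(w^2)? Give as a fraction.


L2 sq norm = sum(w^2) = 14. J = 10 + 2/5 * 14 = 78/5.

78/5


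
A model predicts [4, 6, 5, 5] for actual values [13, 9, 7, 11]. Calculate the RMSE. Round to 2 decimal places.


MSE = 32.5000. RMSE = sqrt(32.5000) = 5.70.

5.70


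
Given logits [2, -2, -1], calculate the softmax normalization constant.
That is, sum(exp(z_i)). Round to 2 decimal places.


Denom = e^2=7.3891 + e^-2=0.1353 + e^-1=0.3679. Sum = 7.8923, which rounds to 7.89.

7.89


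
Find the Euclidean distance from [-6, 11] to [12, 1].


d = sqrt(sum of squared differences). (-6-12)^2=324, (11-1)^2=100. Sum = 424.

sqrt(424)


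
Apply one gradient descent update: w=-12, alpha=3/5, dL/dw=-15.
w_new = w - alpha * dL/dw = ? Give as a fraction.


w_new = -12 - 3/5 * -15 = -12 - -9 = -3.

-3


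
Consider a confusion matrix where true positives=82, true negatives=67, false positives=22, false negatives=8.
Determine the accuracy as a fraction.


Accuracy = (TP + TN) / (TP + TN + FP + FN) = (82 + 67) / 179 = 149/179.

149/179


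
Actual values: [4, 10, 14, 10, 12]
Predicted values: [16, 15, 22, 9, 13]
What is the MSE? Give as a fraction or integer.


MSE = (1/5) * ((4-16)^2=144 + (10-15)^2=25 + (14-22)^2=64 + (10-9)^2=1 + (12-13)^2=1). Sum = 235. MSE = 47.

47


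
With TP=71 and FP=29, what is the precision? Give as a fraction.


Precision = TP / (TP + FP) = 71 / 100 = 71/100.

71/100


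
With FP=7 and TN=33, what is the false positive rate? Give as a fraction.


FPR = FP / (FP + TN) = 7 / 40 = 7/40.

7/40


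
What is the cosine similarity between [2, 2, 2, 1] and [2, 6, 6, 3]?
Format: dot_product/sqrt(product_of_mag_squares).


dot = 31. |a|^2 = 13, |b|^2 = 85. cos = 31/sqrt(1105).

31/sqrt(1105)


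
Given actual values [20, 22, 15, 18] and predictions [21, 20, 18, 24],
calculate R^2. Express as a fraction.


Mean(y) = 75/4. SS_res = 50. SS_tot = 107/4. R^2 = 1 - 50/(107/4) = -93/107.

-93/107


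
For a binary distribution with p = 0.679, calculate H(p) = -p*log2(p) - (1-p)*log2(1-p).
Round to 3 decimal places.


H = -0.679*log2(0.679) - 0.321*log2(0.321) = 0.905.

0.905


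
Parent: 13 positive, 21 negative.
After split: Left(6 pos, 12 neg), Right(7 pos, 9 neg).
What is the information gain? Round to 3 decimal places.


H(parent) = 0.9597. H(left) = 0.9183, H(right) = 0.9887. Weighted = (18/34)*0.9183 + (16/34)*0.9887 = 0.9514. IG = 0.9597 - 0.9514 = 0.0083, which rounds to 0.008.

0.008


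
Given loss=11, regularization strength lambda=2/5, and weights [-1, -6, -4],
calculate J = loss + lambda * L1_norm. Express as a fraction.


L1 norm = sum(|w|) = 11. J = 11 + 2/5 * 11 = 77/5.

77/5


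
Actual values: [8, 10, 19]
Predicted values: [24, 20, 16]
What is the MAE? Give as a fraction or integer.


MAE = (1/3) * (|8-24|=16 + |10-20|=10 + |19-16|=3). Sum = 29. MAE = 29/3.

29/3


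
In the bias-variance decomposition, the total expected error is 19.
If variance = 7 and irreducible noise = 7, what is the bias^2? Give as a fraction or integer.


Total error = bias^2 + variance + irreducible noise. So bias^2 = 19 - 7 - 7 = 5.

5


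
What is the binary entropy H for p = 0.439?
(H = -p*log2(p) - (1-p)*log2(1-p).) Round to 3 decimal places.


H = -0.439*log2(0.439) - 0.561*log2(0.561) = 0.989.

0.989


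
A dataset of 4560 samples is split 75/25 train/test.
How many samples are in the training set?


Test set = 4560 * 25% = 1140. Training set = 4560 - 1140 = 3420.

3420


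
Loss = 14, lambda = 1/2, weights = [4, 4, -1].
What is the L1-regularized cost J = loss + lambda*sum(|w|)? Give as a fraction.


L1 norm = sum(|w|) = 9. J = 14 + 1/2 * 9 = 37/2.

37/2


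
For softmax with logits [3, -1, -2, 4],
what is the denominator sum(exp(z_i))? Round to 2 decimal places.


Denom = e^3=20.0855 + e^-1=0.3679 + e^-2=0.1353 + e^4=54.5982. Sum = 75.1869, which rounds to 75.19.

75.19


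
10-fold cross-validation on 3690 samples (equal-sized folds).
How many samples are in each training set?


Each validation fold has 3690/10 = 369 samples. Training set = 3690 - 369 = 3321.

3321


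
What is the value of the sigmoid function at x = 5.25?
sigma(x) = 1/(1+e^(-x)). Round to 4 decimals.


sigma(5.25) = 1/(1+e^(-5.25)) = 1/(1+0.005248) = 1/1.005248 = 0.9948.

0.9948


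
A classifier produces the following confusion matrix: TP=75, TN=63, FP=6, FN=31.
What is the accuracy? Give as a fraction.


Accuracy = (TP + TN) / (TP + TN + FP + FN) = (75 + 63) / 175 = 138/175.

138/175


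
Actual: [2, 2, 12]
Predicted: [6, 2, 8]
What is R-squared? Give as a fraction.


Mean(y) = 16/3. SS_res = 32. SS_tot = 200/3. R^2 = 1 - 32/(200/3) = 13/25.

13/25


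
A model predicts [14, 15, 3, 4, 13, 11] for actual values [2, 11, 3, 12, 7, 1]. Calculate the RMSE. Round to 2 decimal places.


MSE = 60.0000. RMSE = sqrt(60.0000) = 7.75.

7.75


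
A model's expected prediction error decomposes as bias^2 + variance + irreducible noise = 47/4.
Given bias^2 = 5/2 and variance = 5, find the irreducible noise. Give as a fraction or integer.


Total error = bias^2 + variance + irreducible noise. So irreducible noise = 47/4 - 5/2 - 5 = 17/4.

17/4


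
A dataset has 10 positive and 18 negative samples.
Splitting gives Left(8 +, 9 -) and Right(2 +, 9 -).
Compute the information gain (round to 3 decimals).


H(parent) = 0.9403. H(left) = 0.9975, H(right) = 0.6840. Weighted = (17/28)*0.9975 + (11/28)*0.6840 = 0.8743. IG = 0.9403 - 0.8743 = 0.0660, which rounds to 0.066.

0.066


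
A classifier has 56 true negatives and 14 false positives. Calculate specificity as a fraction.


Specificity = TN / (TN + FP) = 56 / 70 = 4/5.

4/5


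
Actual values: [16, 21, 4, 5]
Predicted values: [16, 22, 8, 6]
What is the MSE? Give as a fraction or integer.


MSE = (1/4) * ((16-16)^2=0 + (21-22)^2=1 + (4-8)^2=16 + (5-6)^2=1). Sum = 18. MSE = 9/2.

9/2


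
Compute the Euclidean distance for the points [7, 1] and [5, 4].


d = sqrt(sum of squared differences). (7-5)^2=4, (1-4)^2=9. Sum = 13.

sqrt(13)


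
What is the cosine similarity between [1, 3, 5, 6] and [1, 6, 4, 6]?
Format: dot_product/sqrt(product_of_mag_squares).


dot = 75. |a|^2 = 71, |b|^2 = 89. cos = 75/sqrt(6319).

75/sqrt(6319)


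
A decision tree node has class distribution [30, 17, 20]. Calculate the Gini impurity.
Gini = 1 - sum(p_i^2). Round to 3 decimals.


Total = 67. Proportions: 30/67, 17/67, 20/67. sum(p_i^2) = 0.3540. Gini = 1 - 0.3540 = 0.6460, which rounds to 0.646.

0.646


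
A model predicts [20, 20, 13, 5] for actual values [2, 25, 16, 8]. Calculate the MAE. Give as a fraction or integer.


MAE = (1/4) * (|2-20|=18 + |25-20|=5 + |16-13|=3 + |8-5|=3). Sum = 29. MAE = 29/4.

29/4


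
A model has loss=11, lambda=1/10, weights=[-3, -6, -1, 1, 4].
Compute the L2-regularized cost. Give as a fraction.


L2 sq norm = sum(w^2) = 63. J = 11 + 1/10 * 63 = 173/10.

173/10


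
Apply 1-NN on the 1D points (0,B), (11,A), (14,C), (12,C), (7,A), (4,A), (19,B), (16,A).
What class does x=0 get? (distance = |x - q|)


Distances: |0-0|=0, |11-0|=11, |14-0|=14, |12-0|=12, |7-0|=7, |4-0|=4, |19-0|=19, |16-0|=16. 1 nearest: (0,B). Counts: {'B': 1}. Majority class: B.

B


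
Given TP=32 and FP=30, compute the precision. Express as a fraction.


Precision = TP / (TP + FP) = 32 / 62 = 16/31.

16/31


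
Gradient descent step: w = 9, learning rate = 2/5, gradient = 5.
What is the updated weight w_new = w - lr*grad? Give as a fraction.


w_new = 9 - 2/5 * 5 = 9 - 2 = 7.

7


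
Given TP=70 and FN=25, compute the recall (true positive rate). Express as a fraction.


Recall = TP / (TP + FN) = 70 / 95 = 14/19.

14/19


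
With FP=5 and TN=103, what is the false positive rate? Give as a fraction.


FPR = FP / (FP + TN) = 5 / 108 = 5/108.

5/108


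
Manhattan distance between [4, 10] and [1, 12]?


d = sum of absolute differences: |4-1|=3 + |10-12|=2 = 5.

5


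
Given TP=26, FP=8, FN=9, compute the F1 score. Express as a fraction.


Precision = 26/34 = 13/17. Recall = 26/35 = 26/35. F1 = 2*P*R/(P+R) = 52/69.

52/69


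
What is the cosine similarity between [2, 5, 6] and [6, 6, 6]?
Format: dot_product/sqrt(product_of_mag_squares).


dot = 78. |a|^2 = 65, |b|^2 = 108. cos = 78/sqrt(7020).

78/sqrt(7020)


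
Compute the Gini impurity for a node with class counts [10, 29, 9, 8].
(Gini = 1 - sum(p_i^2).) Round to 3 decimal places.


Total = 56. Proportions: 10/56, 29/56, 9/56, 8/56. sum(p_i^2) = 0.3463. Gini = 1 - 0.3463 = 0.6537, which rounds to 0.654.

0.654


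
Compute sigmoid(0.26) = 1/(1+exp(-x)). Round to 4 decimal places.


sigma(0.26) = 1/(1+e^(-0.26)) = 1/(1+0.771052) = 1/1.771052 = 0.5646.

0.5646


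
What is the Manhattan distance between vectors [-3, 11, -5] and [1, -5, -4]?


d = sum of absolute differences: |-3-1|=4 + |11--5|=16 + |-5--4|=1 = 21.

21


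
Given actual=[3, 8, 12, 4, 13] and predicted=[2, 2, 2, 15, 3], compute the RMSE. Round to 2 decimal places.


MSE = 71.6000. RMSE = sqrt(71.6000) = 8.46.

8.46


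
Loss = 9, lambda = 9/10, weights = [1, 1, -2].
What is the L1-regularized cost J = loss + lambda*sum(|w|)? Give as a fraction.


L1 norm = sum(|w|) = 4. J = 9 + 9/10 * 4 = 63/5.

63/5


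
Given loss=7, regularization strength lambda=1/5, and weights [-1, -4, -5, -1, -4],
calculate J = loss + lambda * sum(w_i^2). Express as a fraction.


L2 sq norm = sum(w^2) = 59. J = 7 + 1/5 * 59 = 94/5.

94/5


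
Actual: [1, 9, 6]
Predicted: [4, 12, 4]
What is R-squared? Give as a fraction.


Mean(y) = 16/3. SS_res = 22. SS_tot = 98/3. R^2 = 1 - 22/(98/3) = 16/49.

16/49


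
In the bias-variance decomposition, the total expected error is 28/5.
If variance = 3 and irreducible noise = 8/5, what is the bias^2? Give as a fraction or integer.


Total error = bias^2 + variance + irreducible noise. So bias^2 = 28/5 - 3 - 8/5 = 1.

1


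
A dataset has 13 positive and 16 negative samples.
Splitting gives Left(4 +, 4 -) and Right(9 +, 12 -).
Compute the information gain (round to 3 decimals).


H(parent) = 0.9923. H(left) = 1.0000, H(right) = 0.9852. Weighted = (8/29)*1.0000 + (21/29)*0.9852 = 0.9893. IG = 0.9923 - 0.9893 = 0.0030, which rounds to 0.003.

0.003


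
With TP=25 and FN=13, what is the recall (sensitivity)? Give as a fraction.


Recall = TP / (TP + FN) = 25 / 38 = 25/38.

25/38


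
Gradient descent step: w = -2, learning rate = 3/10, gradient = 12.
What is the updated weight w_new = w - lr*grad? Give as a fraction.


w_new = -2 - 3/10 * 12 = -2 - 18/5 = -28/5.

-28/5


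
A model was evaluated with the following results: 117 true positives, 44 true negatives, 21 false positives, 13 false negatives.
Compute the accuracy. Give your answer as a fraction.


Accuracy = (TP + TN) / (TP + TN + FP + FN) = (117 + 44) / 195 = 161/195.

161/195


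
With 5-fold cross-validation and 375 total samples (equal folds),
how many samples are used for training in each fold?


Each validation fold has 375/5 = 75 samples. Training set = 375 - 75 = 300.

300


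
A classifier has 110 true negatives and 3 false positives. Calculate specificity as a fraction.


Specificity = TN / (TN + FP) = 110 / 113 = 110/113.

110/113


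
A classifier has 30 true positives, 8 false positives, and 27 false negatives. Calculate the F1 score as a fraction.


Precision = 30/38 = 15/19. Recall = 30/57 = 10/19. F1 = 2*P*R/(P+R) = 12/19.

12/19


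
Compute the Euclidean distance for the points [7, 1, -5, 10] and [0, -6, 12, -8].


d = sqrt(sum of squared differences). (7-0)^2=49, (1--6)^2=49, (-5-12)^2=289, (10--8)^2=324. Sum = 711.

sqrt(711)


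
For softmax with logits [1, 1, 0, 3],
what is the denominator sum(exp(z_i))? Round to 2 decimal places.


Denom = e^1=2.7183 + e^1=2.7183 + e^0=1.0000 + e^3=20.0855. Sum = 26.5221, which rounds to 26.52.

26.52


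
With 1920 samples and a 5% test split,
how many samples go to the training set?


Test set = 1920 * 5% = 96. Training set = 1920 - 96 = 1824.

1824


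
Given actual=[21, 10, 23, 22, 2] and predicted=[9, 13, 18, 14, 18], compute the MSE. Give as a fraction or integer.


MSE = (1/5) * ((21-9)^2=144 + (10-13)^2=9 + (23-18)^2=25 + (22-14)^2=64 + (2-18)^2=256). Sum = 498. MSE = 498/5.

498/5


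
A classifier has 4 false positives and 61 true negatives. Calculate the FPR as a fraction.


FPR = FP / (FP + TN) = 4 / 65 = 4/65.

4/65


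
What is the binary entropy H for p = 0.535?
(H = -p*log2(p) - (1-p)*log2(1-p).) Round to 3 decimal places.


H = -0.535*log2(0.535) - 0.465*log2(0.465) = 0.996.

0.996


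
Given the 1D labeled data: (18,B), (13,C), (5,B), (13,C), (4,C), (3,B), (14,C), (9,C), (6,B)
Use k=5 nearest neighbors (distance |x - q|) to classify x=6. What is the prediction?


Distances: |18-6|=12, |13-6|=7, |5-6|=1, |13-6|=7, |4-6|=2, |3-6|=3, |14-6|=8, |9-6|=3, |6-6|=0. 5 nearest: (6,B), (5,B), (4,C), (3,B), (9,C). Counts: {'B': 3, 'C': 2}. Majority class: B.

B


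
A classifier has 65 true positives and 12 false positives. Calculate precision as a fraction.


Precision = TP / (TP + FP) = 65 / 77 = 65/77.

65/77


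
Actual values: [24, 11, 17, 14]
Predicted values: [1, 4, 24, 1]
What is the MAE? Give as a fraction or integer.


MAE = (1/4) * (|24-1|=23 + |11-4|=7 + |17-24|=7 + |14-1|=13). Sum = 50. MAE = 25/2.

25/2


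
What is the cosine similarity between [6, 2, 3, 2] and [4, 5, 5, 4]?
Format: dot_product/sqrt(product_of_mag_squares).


dot = 57. |a|^2 = 53, |b|^2 = 82. cos = 57/sqrt(4346).

57/sqrt(4346)


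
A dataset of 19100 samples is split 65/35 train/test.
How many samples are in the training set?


Test set = 19100 * 35% = 6685. Training set = 19100 - 6685 = 12415.

12415


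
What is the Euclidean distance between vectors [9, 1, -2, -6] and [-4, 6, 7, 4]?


d = sqrt(sum of squared differences). (9--4)^2=169, (1-6)^2=25, (-2-7)^2=81, (-6-4)^2=100. Sum = 375.

sqrt(375)


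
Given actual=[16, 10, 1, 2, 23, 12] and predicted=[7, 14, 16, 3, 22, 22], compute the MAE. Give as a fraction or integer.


MAE = (1/6) * (|16-7|=9 + |10-14|=4 + |1-16|=15 + |2-3|=1 + |23-22|=1 + |12-22|=10). Sum = 40. MAE = 20/3.

20/3


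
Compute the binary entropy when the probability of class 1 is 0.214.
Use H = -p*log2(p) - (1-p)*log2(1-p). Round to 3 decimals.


H = -0.214*log2(0.214) - 0.786*log2(0.786) = 0.749.

0.749


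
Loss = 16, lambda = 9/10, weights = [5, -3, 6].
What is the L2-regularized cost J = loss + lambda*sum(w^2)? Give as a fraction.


L2 sq norm = sum(w^2) = 70. J = 16 + 9/10 * 70 = 79.

79


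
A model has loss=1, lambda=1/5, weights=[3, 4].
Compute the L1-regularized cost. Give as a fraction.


L1 norm = sum(|w|) = 7. J = 1 + 1/5 * 7 = 12/5.

12/5


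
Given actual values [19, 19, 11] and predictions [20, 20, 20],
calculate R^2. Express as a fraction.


Mean(y) = 49/3. SS_res = 83. SS_tot = 128/3. R^2 = 1 - 83/(128/3) = -121/128.

-121/128


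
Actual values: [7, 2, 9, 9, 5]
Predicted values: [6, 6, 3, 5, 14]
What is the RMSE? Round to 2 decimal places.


MSE = 30.0000. RMSE = sqrt(30.0000) = 5.48.

5.48


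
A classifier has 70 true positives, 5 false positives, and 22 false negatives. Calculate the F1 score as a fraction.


Precision = 70/75 = 14/15. Recall = 70/92 = 35/46. F1 = 2*P*R/(P+R) = 140/167.

140/167


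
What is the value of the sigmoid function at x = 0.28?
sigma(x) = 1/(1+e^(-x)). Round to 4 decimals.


sigma(0.28) = 1/(1+e^(-0.28)) = 1/(1+0.755784) = 1/1.755784 = 0.5695.

0.5695


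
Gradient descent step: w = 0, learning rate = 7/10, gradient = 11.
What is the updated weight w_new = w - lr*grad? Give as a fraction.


w_new = 0 - 7/10 * 11 = 0 - 77/10 = -77/10.

-77/10


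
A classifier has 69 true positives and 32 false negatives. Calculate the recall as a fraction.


Recall = TP / (TP + FN) = 69 / 101 = 69/101.

69/101


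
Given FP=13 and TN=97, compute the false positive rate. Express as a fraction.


FPR = FP / (FP + TN) = 13 / 110 = 13/110.

13/110


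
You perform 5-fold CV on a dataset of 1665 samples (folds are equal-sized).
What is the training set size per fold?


Each validation fold has 1665/5 = 333 samples. Training set = 1665 - 333 = 1332.

1332


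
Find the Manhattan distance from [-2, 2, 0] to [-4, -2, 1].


d = sum of absolute differences: |-2--4|=2 + |2--2|=4 + |0-1|=1 = 7.

7


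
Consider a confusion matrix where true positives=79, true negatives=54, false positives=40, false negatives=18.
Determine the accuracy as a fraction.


Accuracy = (TP + TN) / (TP + TN + FP + FN) = (79 + 54) / 191 = 133/191.

133/191


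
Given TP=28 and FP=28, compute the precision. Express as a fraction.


Precision = TP / (TP + FP) = 28 / 56 = 1/2.

1/2


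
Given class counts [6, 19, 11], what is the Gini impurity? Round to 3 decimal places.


Total = 36. Proportions: 6/36, 19/36, 11/36. sum(p_i^2) = 0.3997. Gini = 1 - 0.3997 = 0.6003, which rounds to 0.600.

0.600


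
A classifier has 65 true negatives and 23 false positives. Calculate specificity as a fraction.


Specificity = TN / (TN + FP) = 65 / 88 = 65/88.

65/88


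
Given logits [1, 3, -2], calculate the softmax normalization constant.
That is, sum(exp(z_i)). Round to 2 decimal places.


Denom = e^1=2.7183 + e^3=20.0855 + e^-2=0.1353. Sum = 22.9391, which rounds to 22.94.

22.94


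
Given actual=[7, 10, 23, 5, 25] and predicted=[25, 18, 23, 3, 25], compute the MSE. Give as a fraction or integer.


MSE = (1/5) * ((7-25)^2=324 + (10-18)^2=64 + (23-23)^2=0 + (5-3)^2=4 + (25-25)^2=0). Sum = 392. MSE = 392/5.

392/5


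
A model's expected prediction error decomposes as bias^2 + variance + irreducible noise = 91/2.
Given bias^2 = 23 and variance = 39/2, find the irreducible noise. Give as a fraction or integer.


Total error = bias^2 + variance + irreducible noise. So irreducible noise = 91/2 - 23 - 39/2 = 3.

3


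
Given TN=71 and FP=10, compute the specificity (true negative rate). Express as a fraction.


Specificity = TN / (TN + FP) = 71 / 81 = 71/81.

71/81


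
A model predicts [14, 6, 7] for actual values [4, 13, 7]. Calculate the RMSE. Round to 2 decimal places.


MSE = 49.6667. RMSE = sqrt(49.6667) = 7.05.

7.05


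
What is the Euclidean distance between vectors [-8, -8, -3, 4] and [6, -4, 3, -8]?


d = sqrt(sum of squared differences). (-8-6)^2=196, (-8--4)^2=16, (-3-3)^2=36, (4--8)^2=144. Sum = 392.

sqrt(392)


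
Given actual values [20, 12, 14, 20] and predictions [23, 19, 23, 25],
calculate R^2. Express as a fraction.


Mean(y) = 33/2. SS_res = 164. SS_tot = 51. R^2 = 1 - 164/(51) = -113/51.

-113/51


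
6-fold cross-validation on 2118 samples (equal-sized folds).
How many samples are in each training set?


Each validation fold has 2118/6 = 353 samples. Training set = 2118 - 353 = 1765.

1765


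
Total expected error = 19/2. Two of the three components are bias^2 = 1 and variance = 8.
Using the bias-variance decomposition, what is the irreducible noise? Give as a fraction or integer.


Total error = bias^2 + variance + irreducible noise. So irreducible noise = 19/2 - 1 - 8 = 1/2.

1/2


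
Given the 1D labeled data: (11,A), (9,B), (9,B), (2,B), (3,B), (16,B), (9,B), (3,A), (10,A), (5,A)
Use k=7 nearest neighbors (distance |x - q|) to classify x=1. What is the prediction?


Distances: |11-1|=10, |9-1|=8, |9-1|=8, |2-1|=1, |3-1|=2, |16-1|=15, |9-1|=8, |3-1|=2, |10-1|=9, |5-1|=4. 7 nearest: (2,B), (3,A), (3,B), (5,A), (9,B), (9,B), (9,B). Counts: {'B': 5, 'A': 2}. Majority class: B.

B


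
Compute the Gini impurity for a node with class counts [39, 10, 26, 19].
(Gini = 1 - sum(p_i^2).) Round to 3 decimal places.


Total = 94. Proportions: 39/94, 10/94, 26/94, 19/94. sum(p_i^2) = 0.3008. Gini = 1 - 0.3008 = 0.6992, which rounds to 0.699.

0.699


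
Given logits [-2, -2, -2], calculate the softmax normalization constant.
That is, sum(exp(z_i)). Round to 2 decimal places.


Denom = e^-2=0.1353 + e^-2=0.1353 + e^-2=0.1353. Sum = 0.4059, which rounds to 0.41.

0.41


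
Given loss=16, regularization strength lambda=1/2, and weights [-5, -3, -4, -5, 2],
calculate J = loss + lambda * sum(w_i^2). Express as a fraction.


L2 sq norm = sum(w^2) = 79. J = 16 + 1/2 * 79 = 111/2.

111/2


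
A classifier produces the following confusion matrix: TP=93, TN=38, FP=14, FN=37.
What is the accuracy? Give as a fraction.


Accuracy = (TP + TN) / (TP + TN + FP + FN) = (93 + 38) / 182 = 131/182.

131/182


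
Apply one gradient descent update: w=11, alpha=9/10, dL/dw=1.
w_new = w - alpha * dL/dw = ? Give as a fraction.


w_new = 11 - 9/10 * 1 = 11 - 9/10 = 101/10.

101/10


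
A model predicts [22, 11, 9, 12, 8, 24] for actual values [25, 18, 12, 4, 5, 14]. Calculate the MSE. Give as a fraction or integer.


MSE = (1/6) * ((25-22)^2=9 + (18-11)^2=49 + (12-9)^2=9 + (4-12)^2=64 + (5-8)^2=9 + (14-24)^2=100). Sum = 240. MSE = 40.

40


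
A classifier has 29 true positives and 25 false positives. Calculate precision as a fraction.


Precision = TP / (TP + FP) = 29 / 54 = 29/54.

29/54


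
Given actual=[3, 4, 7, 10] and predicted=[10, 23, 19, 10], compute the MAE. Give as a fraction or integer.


MAE = (1/4) * (|3-10|=7 + |4-23|=19 + |7-19|=12 + |10-10|=0). Sum = 38. MAE = 19/2.

19/2


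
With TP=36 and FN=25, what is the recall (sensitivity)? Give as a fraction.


Recall = TP / (TP + FN) = 36 / 61 = 36/61.

36/61


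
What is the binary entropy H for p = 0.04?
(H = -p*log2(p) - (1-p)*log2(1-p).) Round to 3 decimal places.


H = -0.04*log2(0.04) - 0.96*log2(0.96) = 0.242.

0.242


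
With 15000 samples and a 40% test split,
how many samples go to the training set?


Test set = 15000 * 40% = 6000. Training set = 15000 - 6000 = 9000.

9000


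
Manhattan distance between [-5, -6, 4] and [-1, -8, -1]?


d = sum of absolute differences: |-5--1|=4 + |-6--8|=2 + |4--1|=5 = 11.

11


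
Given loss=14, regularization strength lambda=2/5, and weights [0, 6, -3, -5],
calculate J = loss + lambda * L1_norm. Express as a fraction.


L1 norm = sum(|w|) = 14. J = 14 + 2/5 * 14 = 98/5.

98/5


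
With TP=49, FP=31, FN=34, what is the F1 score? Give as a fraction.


Precision = 49/80 = 49/80. Recall = 49/83 = 49/83. F1 = 2*P*R/(P+R) = 98/163.

98/163


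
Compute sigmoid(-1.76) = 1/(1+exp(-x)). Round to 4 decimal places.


sigma(-1.76) = 1/(1+e^(1.76)) = 1/(1+5.812437) = 1/6.812437 = 0.1468.

0.1468


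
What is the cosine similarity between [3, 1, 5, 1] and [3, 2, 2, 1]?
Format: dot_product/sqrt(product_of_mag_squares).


dot = 22. |a|^2 = 36, |b|^2 = 18. cos = 22/sqrt(648).

22/sqrt(648)


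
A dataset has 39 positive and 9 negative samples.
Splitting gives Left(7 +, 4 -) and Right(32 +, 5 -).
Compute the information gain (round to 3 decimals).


H(parent) = 0.6962. H(left) = 0.9457, H(right) = 0.5714. Weighted = (11/48)*0.9457 + (37/48)*0.5714 = 0.6572. IG = 0.6962 - 0.6572 = 0.0390, which rounds to 0.039.

0.039
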